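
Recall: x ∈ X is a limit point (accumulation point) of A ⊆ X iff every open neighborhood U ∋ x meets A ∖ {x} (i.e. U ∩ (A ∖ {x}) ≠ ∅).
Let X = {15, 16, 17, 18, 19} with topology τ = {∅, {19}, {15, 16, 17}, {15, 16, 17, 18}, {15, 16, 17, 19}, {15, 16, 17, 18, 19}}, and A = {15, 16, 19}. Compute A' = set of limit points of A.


A' = {15, 16, 17, 18}

For each x ∈ X, list the open sets U ∈ τ with x ∈ U, then check whether U ∩ (A ∖ {x}) ≠ ∅ for every such U.
  x = 15: opens ∋ x are {15, 16, 17}, {15, 16, 17, 18}, {15, 16, 17, 19}, {15, 16, 17, 18, 19}; each meets A ∖ {15}, so x IS a limit point.
  x = 16: opens ∋ x are {15, 16, 17}, {15, 16, 17, 18}, {15, 16, 17, 19}, {15, 16, 17, 18, 19}; each meets A ∖ {16}, so x IS a limit point.
  x = 17: opens ∋ x are {15, 16, 17}, {15, 16, 17, 18}, {15, 16, 17, 19}, {15, 16, 17, 18, 19}; each meets A ∖ {17}, so x IS a limit point.
  x = 18: opens ∋ x are {15, 16, 17, 18}, {15, 16, 17, 18, 19}; each meets A ∖ {18}, so x IS a limit point.
  x = 19: open {19} ∋ x has {19} ∩ (A ∖ {19}) = ∅, so x is NOT a limit point.
Collecting: A' = {15, 16, 17, 18}.


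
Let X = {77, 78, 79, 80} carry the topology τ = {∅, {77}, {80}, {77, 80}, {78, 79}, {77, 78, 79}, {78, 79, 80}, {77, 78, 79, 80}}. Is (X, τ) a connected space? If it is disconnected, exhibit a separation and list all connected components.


(X, τ) is disconnected; components = [{77}, {80}, {78, 79}].

Find clopen sets (U ∈ τ with X ∖ U ∈ τ):
  U = ∅, X ∖ U = {77, 78, 79, 80} — both open, so U is clopen.
  U = {77}, X ∖ U = {78, 79, 80} — both open, so U is clopen.
  U = {80}, X ∖ U = {77, 78, 79} — both open, so U is clopen.
  U = {77, 80}, X ∖ U = {78, 79} — both open, so U is clopen.
  U = {78, 79}, X ∖ U = {77, 80} — both open, so U is clopen.
  U = {77, 78, 79}, X ∖ U = {80} — both open, so U is clopen.
  U = {78, 79, 80}, X ∖ U = {77} — both open, so U is clopen.
  U = {77, 78, 79, 80}, X ∖ U = ∅ — both open, so U is clopen.
Nontrivial clopen(s) exist: e.g. {77, 78, 79}. So (X, τ) is disconnected.
Compute connected components by grouping points that agree on all clopens:
  component: {77}
  component: {80}
  component: {78, 79}


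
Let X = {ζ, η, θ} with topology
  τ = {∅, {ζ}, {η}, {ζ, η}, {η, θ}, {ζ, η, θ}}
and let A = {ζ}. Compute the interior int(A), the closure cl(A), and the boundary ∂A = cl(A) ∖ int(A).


int(A) = {ζ}, cl(A) = {ζ}, ∂A = ∅.

Closed sets in (X, τ) are complements of opens:
  closed(X, τ) = {∅, {ζ}, {θ}, {ζ, θ}, {η, θ}, {ζ, η, θ}}.
int(A) = ⋃ {U ∈ τ : U ⊆ A}. Opens contained in A: ∅, {ζ}.
Taking the union of these: int(A) = {ζ}.
cl(A) = ⋂ {C closed : A ⊆ C}. Closed sets containing A: {ζ}, {ζ, θ}, {ζ, η, θ}.
Intersecting these: cl(A) = {ζ}.
∂A = cl(A) ∖ int(A) = {ζ} ∖ {ζ} = ∅.


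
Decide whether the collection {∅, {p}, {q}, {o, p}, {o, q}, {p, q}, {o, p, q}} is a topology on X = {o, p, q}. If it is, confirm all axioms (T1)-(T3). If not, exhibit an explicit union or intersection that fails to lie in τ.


τ is NOT a topology on X.

Axiom (T1): ∅ ∈ τ? Yes; X ∈ τ? Yes.
Axiom (T2/T3): check pairwise unions and intersections of members of τ.
Counterexample for (T3): {o, p} ∩ {o, q} = {o} ∉ τ. Therefore τ is NOT a topology.


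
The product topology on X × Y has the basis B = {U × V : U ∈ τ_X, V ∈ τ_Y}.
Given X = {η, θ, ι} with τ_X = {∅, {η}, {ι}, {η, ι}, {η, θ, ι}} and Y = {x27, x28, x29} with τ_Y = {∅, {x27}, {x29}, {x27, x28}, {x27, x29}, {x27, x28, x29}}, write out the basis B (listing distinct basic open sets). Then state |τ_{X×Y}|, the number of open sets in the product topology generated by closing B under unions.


Basis B = {∅ × ∅, {η} × {x27}, {η} × {x29}, {ι} × {x27}, {ι} × {x29}, {η} × {x27, x28}, {η} × {x27, x29}, {η, ι} × {x27}, {η, ι} × {x29}, {ι} × {x27, x28}, {ι} × {x27, x29}, {η} × {x27, x28, x29}, {η, θ, ι} × {x27}, {η, θ, ι} × {x29}, {ι} × {x27, x28, x29}, {η, ι} × {x27, x28}, {η, ι} × {x27, x29}, {η, ι} × {x27, x28, x29}, {η, θ, ι} × {x27, x28}, {η, θ, ι} × {x27, x29}, {η, θ, ι} × {x27, x28, x29}}; |τ_{X×Y}| = 70.

Enumerate products U × V with U ∈ τ_X, V ∈ τ_Y (deduplicated):
  ∅ × ∅ = {} (∅)
  {η} × {x27} = {(η,x27)}
  {η} × {x29} = {(η,x29)}
  {ι} × {x27} = {(ι,x27)}
  {ι} × {x29} = {(ι,x29)}
  {η} × {x27, x28} = {(η,x27), (η,x28)}
  {η} × {x27, x29} = {(η,x27), (η,x29)}
  {η, ι} × {x27} = {(η,x27), (ι,x27)}
  {η, ι} × {x29} = {(η,x29), (ι,x29)}
  {ι} × {x27, x28} = {(ι,x27), (ι,x28)}
  {ι} × {x27, x29} = {(ι,x27), (ι,x29)}
  {η} × {x27, x28, x29} = {(η,x27), (η,x28), (η,x29)}
  {η, θ, ι} × {x27} = {(η,x27), (θ,x27), (ι,x27)}
  {η, θ, ι} × {x29} = {(η,x29), (θ,x29), (ι,x29)}
  {ι} × {x27, x28, x29} = {(ι,x27), (ι,x28), (ι,x29)}
  {η, ι} × {x27, x28} = {(η,x27), (η,x28), (ι,x27), (ι,x28)}
  {η, ι} × {x27, x29} = {(η,x27), (η,x29), (ι,x27), (ι,x29)}
  {η, ι} × {x27, x28, x29} = {(η,x27), (η,x28), (η,x29), (ι,x27), (ι,x28), (ι,x29)}
  {η, θ, ι} × {x27, x28} = {(η,x27), (η,x28), (θ,x27), (θ,x28), (ι,x27), (ι,x28)}
  {η, θ, ι} × {x27, x29} = {(η,x27), (η,x29), (θ,x27), (θ,x29), (ι,x27), (ι,x29)}
  {η, θ, ι} × {x27, x28, x29} = {(η,x27), (η,x28), (η,x29), (θ,x27), (θ,x28), (θ,x29), (ι,x27), (ι,x28), (ι,x29)}
These 21 distinct sets form the basis B.
Close under arbitrary unions to get τ_{X×Y}; counting gives |τ_{X×Y}| = 70.


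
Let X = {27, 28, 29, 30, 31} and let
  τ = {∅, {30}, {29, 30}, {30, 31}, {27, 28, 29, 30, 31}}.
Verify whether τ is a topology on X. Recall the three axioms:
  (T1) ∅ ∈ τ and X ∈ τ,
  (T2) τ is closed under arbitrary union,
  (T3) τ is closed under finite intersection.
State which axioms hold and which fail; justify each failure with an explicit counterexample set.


τ is NOT a topology on X.

Axiom (T1): ∅ ∈ τ? Yes; X ∈ τ? Yes.
Axiom (T2/T3): check pairwise unions and intersections of members of τ.
Counterexample for (T2): {29, 30} ∪ {30, 31} = {29, 30, 31} ∉ τ. Therefore τ is NOT a topology.


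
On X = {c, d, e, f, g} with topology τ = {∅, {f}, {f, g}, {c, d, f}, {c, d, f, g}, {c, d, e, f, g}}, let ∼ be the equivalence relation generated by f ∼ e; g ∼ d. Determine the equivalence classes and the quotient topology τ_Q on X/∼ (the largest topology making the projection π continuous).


X/∼ = {[c], [d=g], [e=f]}; |τ_Q| = 2.

Equivalence classes: [c], [d=g], [e=f].
Quotient map π: X → X/∼ sends c ↦ [c], d ↦ [d=g], e ↦ [e=f], f ↦ [e=f], g ↦ [d=g].
For each subset V ⊆ X/∼, compute π^{-1}(V) ⊆ X and check whether π^{-1}(V) ∈ τ. V is open in τ_Q iff π^{-1}(V) ∈ τ.
  V = {}: π^{-1}(V) = ∅ ∈ τ ✓.
  V = {[c]}: π^{-1}(V) = {c} ∉ τ ✗.
  V = {[d=g]}: π^{-1}(V) = {d, g} ∉ τ ✗.
  V = {[c], [d=g]}: π^{-1}(V) = {c, d, g} ∉ τ ✗.
  V = {[e=f]}: π^{-1}(V) = {e, f} ∉ τ ✗.
  V = {[c], [e=f]}: π^{-1}(V) = {c, e, f} ∉ τ ✗.
  V = {[d=g], [e=f]}: π^{-1}(V) = {d, e, f, g} ∉ τ ✗.
  V = {[c], [d=g], [e=f]}: π^{-1}(V) = {c, d, e, f, g} ∈ τ ✓.
Open sets in the quotient: τ_Q = {{}, {[c], [d=g], [e=f]}} (2 elements).


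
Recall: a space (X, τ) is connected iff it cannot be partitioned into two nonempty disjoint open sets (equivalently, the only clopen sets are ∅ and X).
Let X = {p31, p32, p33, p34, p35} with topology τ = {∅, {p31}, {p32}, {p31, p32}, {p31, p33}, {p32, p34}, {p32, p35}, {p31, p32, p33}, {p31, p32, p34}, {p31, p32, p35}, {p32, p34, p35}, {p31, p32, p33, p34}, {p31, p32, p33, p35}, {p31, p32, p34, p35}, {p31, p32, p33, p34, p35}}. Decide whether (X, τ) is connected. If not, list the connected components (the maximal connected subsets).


(X, τ) is disconnected; components = [{p31, p33}, {p32, p34, p35}].

Find clopen sets (U ∈ τ with X ∖ U ∈ τ):
  U = ∅, X ∖ U = {p31, p32, p33, p34, p35} — both open, so U is clopen.
  U = {p31, p33}, X ∖ U = {p32, p34, p35} — both open, so U is clopen.
  U = {p32, p34, p35}, X ∖ U = {p31, p33} — both open, so U is clopen.
  U = {p31, p32, p33, p34, p35}, X ∖ U = ∅ — both open, so U is clopen.
Nontrivial clopen(s) exist: e.g. {p31, p33}. So (X, τ) is disconnected.
Compute connected components by grouping points that agree on all clopens:
  component: {p31, p33}
  component: {p32, p34, p35}


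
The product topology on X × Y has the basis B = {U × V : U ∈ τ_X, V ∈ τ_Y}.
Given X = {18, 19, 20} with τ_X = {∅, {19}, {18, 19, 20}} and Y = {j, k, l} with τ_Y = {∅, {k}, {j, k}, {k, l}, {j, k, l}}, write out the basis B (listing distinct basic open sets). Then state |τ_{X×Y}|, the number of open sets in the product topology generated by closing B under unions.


Basis B = {∅ × ∅, {19} × {k}, {19} × {j, k}, {19} × {k, l}, {18, 19, 20} × {k}, {19} × {j, k, l}, {18, 19, 20} × {j, k}, {18, 19, 20} × {k, l}, {18, 19, 20} × {j, k, l}}; |τ_{X×Y}| = 14.

Enumerate products U × V with U ∈ τ_X, V ∈ τ_Y (deduplicated):
  ∅ × ∅ = {} (∅)
  {19} × {k} = {(19,k)}
  {19} × {j, k} = {(19,j), (19,k)}
  {19} × {k, l} = {(19,k), (19,l)}
  {18, 19, 20} × {k} = {(18,k), (19,k), (20,k)}
  {19} × {j, k, l} = {(19,j), (19,k), (19,l)}
  {18, 19, 20} × {j, k} = {(18,j), (18,k), (19,j), (19,k), (20,j), (20,k)}
  {18, 19, 20} × {k, l} = {(18,k), (18,l), (19,k), (19,l), (20,k), (20,l)}
  {18, 19, 20} × {j, k, l} = {(18,j), (18,k), (18,l), (19,j), (19,k), (19,l), (20,j), (20,k), (20,l)}
These 9 distinct sets form the basis B.
Close under arbitrary unions to get τ_{X×Y}; counting gives |τ_{X×Y}| = 14.


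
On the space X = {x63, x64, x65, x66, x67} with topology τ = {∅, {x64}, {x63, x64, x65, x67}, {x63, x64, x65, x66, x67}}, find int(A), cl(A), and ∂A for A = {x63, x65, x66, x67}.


int(A) = ∅, cl(A) = {x63, x65, x66, x67}, ∂A = {x63, x65, x66, x67}.

Closed sets in (X, τ) are complements of opens:
  closed(X, τ) = {∅, {x66}, {x63, x65, x66, x67}, {x63, x64, x65, x66, x67}}.
int(A) = ⋃ {U ∈ τ : U ⊆ A}. Opens contained in A: ∅.
Taking the union of these: int(A) = ∅.
cl(A) = ⋂ {C closed : A ⊆ C}. Closed sets containing A: {x63, x65, x66, x67}, {x63, x64, x65, x66, x67}.
Intersecting these: cl(A) = {x63, x65, x66, x67}.
∂A = cl(A) ∖ int(A) = {x63, x65, x66, x67} ∖ ∅ = {x63, x65, x66, x67}.


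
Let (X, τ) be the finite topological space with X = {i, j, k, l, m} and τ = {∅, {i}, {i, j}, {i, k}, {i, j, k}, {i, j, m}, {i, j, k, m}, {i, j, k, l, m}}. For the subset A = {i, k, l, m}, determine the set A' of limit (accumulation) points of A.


A' = {j, k, l, m}

For each x ∈ X, list the open sets U ∈ τ with x ∈ U, then check whether U ∩ (A ∖ {x}) ≠ ∅ for every such U.
  x = i: open {i} ∋ x has {i} ∩ (A ∖ {i}) = ∅, so x is NOT a limit point.
  x = j: opens ∋ x are {i, j}, {i, j, k}, {i, j, m}, {i, j, k, m}, {i, j, k, l, m}; each meets A ∖ {j}, so x IS a limit point.
  x = k: opens ∋ x are {i, k}, {i, j, k}, {i, j, k, m}, {i, j, k, l, m}; each meets A ∖ {k}, so x IS a limit point.
  x = l: opens ∋ x are {i, j, k, l, m}; each meets A ∖ {l}, so x IS a limit point.
  x = m: opens ∋ x are {i, j, m}, {i, j, k, m}, {i, j, k, l, m}; each meets A ∖ {m}, so x IS a limit point.
Collecting: A' = {j, k, l, m}.


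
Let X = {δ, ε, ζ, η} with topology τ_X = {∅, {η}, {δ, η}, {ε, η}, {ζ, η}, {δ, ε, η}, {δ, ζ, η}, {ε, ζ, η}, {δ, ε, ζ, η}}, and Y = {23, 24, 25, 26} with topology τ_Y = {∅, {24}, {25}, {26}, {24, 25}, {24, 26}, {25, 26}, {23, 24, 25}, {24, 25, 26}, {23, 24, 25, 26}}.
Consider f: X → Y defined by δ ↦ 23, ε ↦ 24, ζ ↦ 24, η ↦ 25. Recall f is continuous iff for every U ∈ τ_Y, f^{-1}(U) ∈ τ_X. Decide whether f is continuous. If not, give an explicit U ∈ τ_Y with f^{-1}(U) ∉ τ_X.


f is NOT continuous.

Compute f^{-1}(U) for each U ∈ τ_Y:
  U = ∅: f^{-1}(U) = ∅ ∈ τ_X ✓.
  U = {24}: f^{-1}(U) = {ε, ζ} ∉ τ_X ✗.
  U = {25}: f^{-1}(U) = {η} ∈ τ_X ✓.
  U = {26}: f^{-1}(U) = ∅ ∈ τ_X ✓.
  U = {24, 25}: f^{-1}(U) = {ε, ζ, η} ∈ τ_X ✓.
  U = {24, 26}: f^{-1}(U) = {ε, ζ} ∉ τ_X ✗.
  U = {25, 26}: f^{-1}(U) = {η} ∈ τ_X ✓.
  U = {23, 24, 25}: f^{-1}(U) = {δ, ε, ζ, η} ∈ τ_X ✓.
  U = {24, 25, 26}: f^{-1}(U) = {ε, ζ, η} ∈ τ_X ✓.
  U = {23, 24, 25, 26}: f^{-1}(U) = {δ, ε, ζ, η} ∈ τ_X ✓.
Found U = {24} with f^{-1}(U) = {ε, ζ} not in τ_X. Therefore f is NOT continuous.


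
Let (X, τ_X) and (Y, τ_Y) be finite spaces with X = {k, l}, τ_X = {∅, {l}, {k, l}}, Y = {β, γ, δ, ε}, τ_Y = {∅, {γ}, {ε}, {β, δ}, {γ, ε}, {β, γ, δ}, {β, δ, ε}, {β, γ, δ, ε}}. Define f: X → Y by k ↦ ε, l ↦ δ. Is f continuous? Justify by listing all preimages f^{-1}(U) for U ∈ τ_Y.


f is NOT continuous.

Compute f^{-1}(U) for each U ∈ τ_Y:
  U = ∅: f^{-1}(U) = ∅ ∈ τ_X ✓.
  U = {γ}: f^{-1}(U) = ∅ ∈ τ_X ✓.
  U = {ε}: f^{-1}(U) = {k} ∉ τ_X ✗.
  U = {β, δ}: f^{-1}(U) = {l} ∈ τ_X ✓.
  U = {γ, ε}: f^{-1}(U) = {k} ∉ τ_X ✗.
  U = {β, γ, δ}: f^{-1}(U) = {l} ∈ τ_X ✓.
  U = {β, δ, ε}: f^{-1}(U) = {k, l} ∈ τ_X ✓.
  U = {β, γ, δ, ε}: f^{-1}(U) = {k, l} ∈ τ_X ✓.
Found U = {ε} with f^{-1}(U) = {k} not in τ_X. Therefore f is NOT continuous.


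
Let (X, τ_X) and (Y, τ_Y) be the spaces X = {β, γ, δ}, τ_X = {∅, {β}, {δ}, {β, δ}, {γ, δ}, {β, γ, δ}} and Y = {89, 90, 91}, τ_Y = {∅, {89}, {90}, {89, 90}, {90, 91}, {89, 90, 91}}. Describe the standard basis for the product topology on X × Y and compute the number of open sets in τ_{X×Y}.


Basis B = {∅ × ∅, {β} × {89}, {β} × {90}, {δ} × {89}, {δ} × {90}, {β} × {89, 90}, {β, δ} × {89}, {β} × {90, 91}, {β, δ} × {90}, {γ, δ} × {89}, {γ, δ} × {90}, {δ} × {89, 90}, {δ} × {90, 91}, {β} × {89, 90, 91}, {β, γ, δ} × {89}, {β, γ, δ} × {90}, {δ} × {89, 90, 91}, {β, δ} × {89, 90}, {β, δ} × {90, 91}, {γ, δ} × {89, 90}, {γ, δ} × {90, 91}, {β, δ} × {89, 90, 91}, {β, γ, δ} × {89, 90}, {β, γ, δ} × {90, 91}, {γ, δ} × {89, 90, 91}, {β, γ, δ} × {89, 90, 91}}; |τ_{X×Y}| = 108.

Enumerate products U × V with U ∈ τ_X, V ∈ τ_Y (deduplicated):
  ∅ × ∅ = {} (∅)
  {β} × {89} = {(β,89)}
  {β} × {90} = {(β,90)}
  {δ} × {89} = {(δ,89)}
  {δ} × {90} = {(δ,90)}
  {β} × {89, 90} = {(β,89), (β,90)}
  {β, δ} × {89} = {(β,89), (δ,89)}
  {β} × {90, 91} = {(β,90), (β,91)}
  {β, δ} × {90} = {(β,90), (δ,90)}
  {γ, δ} × {89} = {(γ,89), (δ,89)}
  {γ, δ} × {90} = {(γ,90), (δ,90)}
  {δ} × {89, 90} = {(δ,89), (δ,90)}
  {δ} × {90, 91} = {(δ,90), (δ,91)}
  {β} × {89, 90, 91} = {(β,89), (β,90), (β,91)}
  {β, γ, δ} × {89} = {(β,89), (γ,89), (δ,89)}
  {β, γ, δ} × {90} = {(β,90), (γ,90), (δ,90)}
  {δ} × {89, 90, 91} = {(δ,89), (δ,90), (δ,91)}
  {β, δ} × {89, 90} = {(β,89), (β,90), (δ,89), (δ,90)}
  {β, δ} × {90, 91} = {(β,90), (β,91), (δ,90), (δ,91)}
  {γ, δ} × {89, 90} = {(γ,89), (γ,90), (δ,89), (δ,90)}
  {γ, δ} × {90, 91} = {(γ,90), (γ,91), (δ,90), (δ,91)}
  {β, δ} × {89, 90, 91} = {(β,89), (β,90), (β,91), (δ,89), (δ,90), (δ,91)}
  {β, γ, δ} × {89, 90} = {(β,89), (β,90), (γ,89), (γ,90), (δ,89), (δ,90)}
  {β, γ, δ} × {90, 91} = {(β,90), (β,91), (γ,90), (γ,91), (δ,90), (δ,91)}
  {γ, δ} × {89, 90, 91} = {(γ,89), (γ,90), (γ,91), (δ,89), (δ,90), (δ,91)}
  {β, γ, δ} × {89, 90, 91} = {(β,89), (β,90), (β,91), (γ,89), (γ,90), (γ,91), (δ,89), (δ,90), (δ,91)}
These 26 distinct sets form the basis B.
Close under arbitrary unions to get τ_{X×Y}; counting gives |τ_{X×Y}| = 108.


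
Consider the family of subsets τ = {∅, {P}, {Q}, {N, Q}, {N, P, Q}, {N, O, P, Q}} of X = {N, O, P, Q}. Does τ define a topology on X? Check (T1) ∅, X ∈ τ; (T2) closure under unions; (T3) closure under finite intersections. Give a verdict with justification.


τ is NOT a topology on X.

Axiom (T1): ∅ ∈ τ? Yes; X ∈ τ? Yes.
Axiom (T2/T3): check pairwise unions and intersections of members of τ.
Counterexample for (T2): {P} ∪ {Q} = {P, Q} ∉ τ. Therefore τ is NOT a topology.


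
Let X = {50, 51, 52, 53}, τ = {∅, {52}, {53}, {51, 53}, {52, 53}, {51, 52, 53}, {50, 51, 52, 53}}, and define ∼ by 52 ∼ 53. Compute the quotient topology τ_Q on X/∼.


X/∼ = {[50], [51], [52=53]}; |τ_Q| = 4.

Equivalence classes: [50], [51], [52=53].
Quotient map π: X → X/∼ sends 50 ↦ [50], 51 ↦ [51], 52 ↦ [52=53], 53 ↦ [52=53].
For each subset V ⊆ X/∼, compute π^{-1}(V) ⊆ X and check whether π^{-1}(V) ∈ τ. V is open in τ_Q iff π^{-1}(V) ∈ τ.
  V = {}: π^{-1}(V) = ∅ ∈ τ ✓.
  V = {[50]}: π^{-1}(V) = {50} ∉ τ ✗.
  V = {[51]}: π^{-1}(V) = {51} ∉ τ ✗.
  V = {[50], [51]}: π^{-1}(V) = {50, 51} ∉ τ ✗.
  V = {[52=53]}: π^{-1}(V) = {52, 53} ∈ τ ✓.
  V = {[50], [52=53]}: π^{-1}(V) = {50, 52, 53} ∉ τ ✗.
  V = {[51], [52=53]}: π^{-1}(V) = {51, 52, 53} ∈ τ ✓.
  V = {[50], [51], [52=53]}: π^{-1}(V) = {50, 51, 52, 53} ∈ τ ✓.
Open sets in the quotient: τ_Q = {{}, {[52=53]}, {[51], [52=53]}, {[50], [51], [52=53]}} (4 elements).


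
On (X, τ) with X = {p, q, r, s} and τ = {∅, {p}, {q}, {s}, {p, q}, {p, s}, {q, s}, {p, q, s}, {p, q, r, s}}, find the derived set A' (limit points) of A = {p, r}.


A' = {r}

For each x ∈ X, list the open sets U ∈ τ with x ∈ U, then check whether U ∩ (A ∖ {x}) ≠ ∅ for every such U.
  x = p: open {p} ∋ x has {p} ∩ (A ∖ {p}) = ∅, so x is NOT a limit point.
  x = q: open {q} ∋ x has {q} ∩ (A ∖ {q}) = ∅, so x is NOT a limit point.
  x = r: opens ∋ x are {p, q, r, s}; each meets A ∖ {r}, so x IS a limit point.
  x = s: open {s} ∋ x has {s} ∩ (A ∖ {s}) = ∅, so x is NOT a limit point.
Collecting: A' = {r}.


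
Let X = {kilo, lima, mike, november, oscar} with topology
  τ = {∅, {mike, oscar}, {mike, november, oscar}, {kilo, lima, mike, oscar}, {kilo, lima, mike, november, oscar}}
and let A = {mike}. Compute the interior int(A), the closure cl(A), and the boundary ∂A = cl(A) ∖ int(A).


int(A) = ∅, cl(A) = {kilo, lima, mike, november, oscar}, ∂A = {kilo, lima, mike, november, oscar}.

Closed sets in (X, τ) are complements of opens:
  closed(X, τ) = {∅, {november}, {kilo, lima}, {kilo, lima, november}, {kilo, lima, mike, november, oscar}}.
int(A) = ⋃ {U ∈ τ : U ⊆ A}. Opens contained in A: ∅.
Taking the union of these: int(A) = ∅.
cl(A) = ⋂ {C closed : A ⊆ C}. Closed sets containing A: {kilo, lima, mike, november, oscar}.
Intersecting these: cl(A) = {kilo, lima, mike, november, oscar}.
∂A = cl(A) ∖ int(A) = {kilo, lima, mike, november, oscar} ∖ ∅ = {kilo, lima, mike, november, oscar}.


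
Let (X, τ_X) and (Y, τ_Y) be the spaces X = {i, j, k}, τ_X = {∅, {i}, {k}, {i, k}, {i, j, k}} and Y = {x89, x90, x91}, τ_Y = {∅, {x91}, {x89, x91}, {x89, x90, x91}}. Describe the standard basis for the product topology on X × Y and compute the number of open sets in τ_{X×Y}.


Basis B = {∅ × ∅, {i} × {x91}, {k} × {x91}, {i} × {x89, x91}, {i, k} × {x91}, {k} × {x89, x91}, {i} × {x89, x90, x91}, {i, j, k} × {x91}, {k} × {x89, x90, x91}, {i, k} × {x89, x91}, {i, k} × {x89, x90, x91}, {i, j, k} × {x89, x91}, {i, j, k} × {x89, x90, x91}}; |τ_{X×Y}| = 30.

Enumerate products U × V with U ∈ τ_X, V ∈ τ_Y (deduplicated):
  ∅ × ∅ = {} (∅)
  {i} × {x91} = {(i,x91)}
  {k} × {x91} = {(k,x91)}
  {i} × {x89, x91} = {(i,x89), (i,x91)}
  {i, k} × {x91} = {(i,x91), (k,x91)}
  {k} × {x89, x91} = {(k,x89), (k,x91)}
  {i} × {x89, x90, x91} = {(i,x89), (i,x90), (i,x91)}
  {i, j, k} × {x91} = {(i,x91), (j,x91), (k,x91)}
  {k} × {x89, x90, x91} = {(k,x89), (k,x90), (k,x91)}
  {i, k} × {x89, x91} = {(i,x89), (i,x91), (k,x89), (k,x91)}
  {i, k} × {x89, x90, x91} = {(i,x89), (i,x90), (i,x91), (k,x89), (k,x90), (k,x91)}
  {i, j, k} × {x89, x91} = {(i,x89), (i,x91), (j,x89), (j,x91), (k,x89), (k,x91)}
  {i, j, k} × {x89, x90, x91} = {(i,x89), (i,x90), (i,x91), (j,x89), (j,x90), (j,x91), (k,x89), (k,x90), (k,x91)}
These 13 distinct sets form the basis B.
Close under arbitrary unions to get τ_{X×Y}; counting gives |τ_{X×Y}| = 30.


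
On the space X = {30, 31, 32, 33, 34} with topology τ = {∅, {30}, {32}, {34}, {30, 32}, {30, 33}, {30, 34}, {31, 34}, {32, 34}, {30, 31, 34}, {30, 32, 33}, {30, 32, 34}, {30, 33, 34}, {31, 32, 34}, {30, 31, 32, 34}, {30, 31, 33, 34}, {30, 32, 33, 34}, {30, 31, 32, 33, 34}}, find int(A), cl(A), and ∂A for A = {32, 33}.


int(A) = {32}, cl(A) = {32, 33}, ∂A = {33}.

Closed sets in (X, τ) are complements of opens:
  closed(X, τ) = {∅, {31}, {32}, {33}, {30, 33}, {31, 32}, {31, 33}, {31, 34}, {32, 33}, {30, 31, 33}, {30, 32, 33}, {31, 32, 33}, {31, 32, 34}, {31, 33, 34}, {30, 31, 32, 33}, {30, 31, 33, 34}, {31, 32, 33, 34}, {30, 31, 32, 33, 34}}.
int(A) = ⋃ {U ∈ τ : U ⊆ A}. Opens contained in A: ∅, {32}.
Taking the union of these: int(A) = {32}.
cl(A) = ⋂ {C closed : A ⊆ C}. Closed sets containing A: {32, 33}, {30, 32, 33}, {31, 32, 33}, {30, 31, 32, 33}, {31, 32, 33, 34}, {30, 31, 32, 33, 34}.
Intersecting these: cl(A) = {32, 33}.
∂A = cl(A) ∖ int(A) = {32, 33} ∖ {32} = {33}.


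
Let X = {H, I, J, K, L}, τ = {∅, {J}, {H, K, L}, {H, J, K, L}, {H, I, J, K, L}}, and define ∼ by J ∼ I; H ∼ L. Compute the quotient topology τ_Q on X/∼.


X/∼ = {[H=L], [I=J], [K]}; |τ_Q| = 3.

Equivalence classes: [H=L], [I=J], [K].
Quotient map π: X → X/∼ sends H ↦ [H=L], I ↦ [I=J], J ↦ [I=J], K ↦ [K], L ↦ [H=L].
For each subset V ⊆ X/∼, compute π^{-1}(V) ⊆ X and check whether π^{-1}(V) ∈ τ. V is open in τ_Q iff π^{-1}(V) ∈ τ.
  V = {}: π^{-1}(V) = ∅ ∈ τ ✓.
  V = {[H=L]}: π^{-1}(V) = {H, L} ∉ τ ✗.
  V = {[I=J]}: π^{-1}(V) = {I, J} ∉ τ ✗.
  V = {[H=L], [I=J]}: π^{-1}(V) = {H, I, J, L} ∉ τ ✗.
  V = {[K]}: π^{-1}(V) = {K} ∉ τ ✗.
  V = {[H=L], [K]}: π^{-1}(V) = {H, K, L} ∈ τ ✓.
  V = {[I=J], [K]}: π^{-1}(V) = {I, J, K} ∉ τ ✗.
  V = {[H=L], [I=J], [K]}: π^{-1}(V) = {H, I, J, K, L} ∈ τ ✓.
Open sets in the quotient: τ_Q = {{}, {[H=L], [K]}, {[H=L], [I=J], [K]}} (3 elements).


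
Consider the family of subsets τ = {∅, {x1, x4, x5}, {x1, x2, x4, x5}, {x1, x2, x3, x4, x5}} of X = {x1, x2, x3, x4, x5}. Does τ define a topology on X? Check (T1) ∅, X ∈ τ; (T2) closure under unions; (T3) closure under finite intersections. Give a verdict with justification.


τ IS a topology on X.

Axiom (T1): ∅ ∈ τ? Yes; X ∈ τ? Yes.
Axiom (T2/T3): check pairwise unions and intersections of members of τ.
All pairwise intersections and unions checked — each lies in τ. Therefore τ satisfies (T1), (T2), (T3): it IS a topology on X.


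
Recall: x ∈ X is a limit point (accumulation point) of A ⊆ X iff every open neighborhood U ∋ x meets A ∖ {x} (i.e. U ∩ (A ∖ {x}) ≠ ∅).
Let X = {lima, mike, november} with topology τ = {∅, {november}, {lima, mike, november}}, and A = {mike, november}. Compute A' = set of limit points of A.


A' = {lima, mike}

For each x ∈ X, list the open sets U ∈ τ with x ∈ U, then check whether U ∩ (A ∖ {x}) ≠ ∅ for every such U.
  x = lima: opens ∋ x are {lima, mike, november}; each meets A ∖ {lima}, so x IS a limit point.
  x = mike: opens ∋ x are {lima, mike, november}; each meets A ∖ {mike}, so x IS a limit point.
  x = november: open {november} ∋ x has {november} ∩ (A ∖ {november}) = ∅, so x is NOT a limit point.
Collecting: A' = {lima, mike}.


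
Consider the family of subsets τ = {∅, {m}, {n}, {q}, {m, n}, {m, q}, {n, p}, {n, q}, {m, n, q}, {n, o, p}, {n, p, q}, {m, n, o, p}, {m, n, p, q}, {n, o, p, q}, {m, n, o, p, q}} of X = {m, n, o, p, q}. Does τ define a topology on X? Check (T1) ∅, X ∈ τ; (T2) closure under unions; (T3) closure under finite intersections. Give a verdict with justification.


τ is NOT a topology on X.

Axiom (T1): ∅ ∈ τ? Yes; X ∈ τ? Yes.
Axiom (T2/T3): check pairwise unions and intersections of members of τ.
Counterexample for (T2): {m} ∪ {n, p} = {m, n, p} ∉ τ. Therefore τ is NOT a topology.


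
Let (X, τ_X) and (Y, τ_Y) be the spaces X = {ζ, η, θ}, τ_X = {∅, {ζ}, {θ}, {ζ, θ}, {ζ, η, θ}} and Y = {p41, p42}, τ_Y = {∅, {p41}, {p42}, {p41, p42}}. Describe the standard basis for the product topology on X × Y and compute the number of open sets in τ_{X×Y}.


Basis B = {∅ × ∅, {ζ} × {p41}, {ζ} × {p42}, {θ} × {p41}, {θ} × {p42}, {ζ} × {p41, p42}, {ζ, θ} × {p41}, {ζ, θ} × {p42}, {θ} × {p41, p42}, {ζ, η, θ} × {p41}, {ζ, η, θ} × {p42}, {ζ, θ} × {p41, p42}, {ζ, η, θ} × {p41, p42}}; |τ_{X×Y}| = 25.

Enumerate products U × V with U ∈ τ_X, V ∈ τ_Y (deduplicated):
  ∅ × ∅ = {} (∅)
  {ζ} × {p41} = {(ζ,p41)}
  {ζ} × {p42} = {(ζ,p42)}
  {θ} × {p41} = {(θ,p41)}
  {θ} × {p42} = {(θ,p42)}
  {ζ} × {p41, p42} = {(ζ,p41), (ζ,p42)}
  {ζ, θ} × {p41} = {(ζ,p41), (θ,p41)}
  {ζ, θ} × {p42} = {(ζ,p42), (θ,p42)}
  {θ} × {p41, p42} = {(θ,p41), (θ,p42)}
  {ζ, η, θ} × {p41} = {(ζ,p41), (η,p41), (θ,p41)}
  {ζ, η, θ} × {p42} = {(ζ,p42), (η,p42), (θ,p42)}
  {ζ, θ} × {p41, p42} = {(ζ,p41), (ζ,p42), (θ,p41), (θ,p42)}
  {ζ, η, θ} × {p41, p42} = {(ζ,p41), (ζ,p42), (η,p41), (η,p42), (θ,p41), (θ,p42)}
These 13 distinct sets form the basis B.
Close under arbitrary unions to get τ_{X×Y}; counting gives |τ_{X×Y}| = 25.


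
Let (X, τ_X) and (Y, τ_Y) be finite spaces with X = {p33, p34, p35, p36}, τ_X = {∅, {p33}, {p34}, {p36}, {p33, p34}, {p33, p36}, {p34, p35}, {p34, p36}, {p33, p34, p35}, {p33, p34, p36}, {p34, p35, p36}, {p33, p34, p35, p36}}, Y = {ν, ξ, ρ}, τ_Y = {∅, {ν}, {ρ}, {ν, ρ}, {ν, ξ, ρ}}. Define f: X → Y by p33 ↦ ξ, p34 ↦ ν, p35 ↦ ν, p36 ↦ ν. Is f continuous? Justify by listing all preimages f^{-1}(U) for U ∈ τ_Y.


f IS continuous.

Compute f^{-1}(U) for each U ∈ τ_Y:
  U = ∅: f^{-1}(U) = ∅ ∈ τ_X ✓.
  U = {ν}: f^{-1}(U) = {p34, p35, p36} ∈ τ_X ✓.
  U = {ρ}: f^{-1}(U) = ∅ ∈ τ_X ✓.
  U = {ν, ρ}: f^{-1}(U) = {p34, p35, p36} ∈ τ_X ✓.
  U = {ν, ξ, ρ}: f^{-1}(U) = {p33, p34, p35, p36} ∈ τ_X ✓.
Every preimage lies in τ_X, so f IS continuous.


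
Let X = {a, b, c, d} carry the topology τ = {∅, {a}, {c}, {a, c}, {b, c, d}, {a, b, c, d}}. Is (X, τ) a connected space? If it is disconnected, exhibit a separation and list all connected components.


(X, τ) is disconnected; components = [{a}, {b, c, d}].

Find clopen sets (U ∈ τ with X ∖ U ∈ τ):
  U = ∅, X ∖ U = {a, b, c, d} — both open, so U is clopen.
  U = {a}, X ∖ U = {b, c, d} — both open, so U is clopen.
  U = {b, c, d}, X ∖ U = {a} — both open, so U is clopen.
  U = {a, b, c, d}, X ∖ U = ∅ — both open, so U is clopen.
Nontrivial clopen(s) exist: e.g. {b, c, d}. So (X, τ) is disconnected.
Compute connected components by grouping points that agree on all clopens:
  component: {a}
  component: {b, c, d}


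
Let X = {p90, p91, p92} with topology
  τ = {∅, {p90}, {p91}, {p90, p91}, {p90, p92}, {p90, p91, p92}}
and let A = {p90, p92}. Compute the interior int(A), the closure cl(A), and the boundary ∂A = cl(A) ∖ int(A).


int(A) = {p90, p92}, cl(A) = {p90, p92}, ∂A = ∅.

Closed sets in (X, τ) are complements of opens:
  closed(X, τ) = {∅, {p91}, {p92}, {p90, p92}, {p91, p92}, {p90, p91, p92}}.
int(A) = ⋃ {U ∈ τ : U ⊆ A}. Opens contained in A: ∅, {p90}, {p90, p92}.
Taking the union of these: int(A) = {p90, p92}.
cl(A) = ⋂ {C closed : A ⊆ C}. Closed sets containing A: {p90, p92}, {p90, p91, p92}.
Intersecting these: cl(A) = {p90, p92}.
∂A = cl(A) ∖ int(A) = {p90, p92} ∖ {p90, p92} = ∅.


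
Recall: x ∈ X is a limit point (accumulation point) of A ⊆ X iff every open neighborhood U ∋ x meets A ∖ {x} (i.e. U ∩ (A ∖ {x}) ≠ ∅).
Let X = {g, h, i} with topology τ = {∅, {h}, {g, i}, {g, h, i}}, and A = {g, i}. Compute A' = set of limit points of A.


A' = {g, i}

For each x ∈ X, list the open sets U ∈ τ with x ∈ U, then check whether U ∩ (A ∖ {x}) ≠ ∅ for every such U.
  x = g: opens ∋ x are {g, i}, {g, h, i}; each meets A ∖ {g}, so x IS a limit point.
  x = h: open {h} ∋ x has {h} ∩ (A ∖ {h}) = ∅, so x is NOT a limit point.
  x = i: opens ∋ x are {g, i}, {g, h, i}; each meets A ∖ {i}, so x IS a limit point.
Collecting: A' = {g, i}.


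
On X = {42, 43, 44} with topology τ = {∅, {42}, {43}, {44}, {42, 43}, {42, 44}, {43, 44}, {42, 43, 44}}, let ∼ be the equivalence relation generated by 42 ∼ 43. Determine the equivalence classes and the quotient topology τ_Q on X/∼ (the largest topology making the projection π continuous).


X/∼ = {[42=43], [44]}; |τ_Q| = 4.

Equivalence classes: [42=43], [44].
Quotient map π: X → X/∼ sends 42 ↦ [42=43], 43 ↦ [42=43], 44 ↦ [44].
For each subset V ⊆ X/∼, compute π^{-1}(V) ⊆ X and check whether π^{-1}(V) ∈ τ. V is open in τ_Q iff π^{-1}(V) ∈ τ.
  V = {}: π^{-1}(V) = ∅ ∈ τ ✓.
  V = {[42=43]}: π^{-1}(V) = {42, 43} ∈ τ ✓.
  V = {[44]}: π^{-1}(V) = {44} ∈ τ ✓.
  V = {[42=43], [44]}: π^{-1}(V) = {42, 43, 44} ∈ τ ✓.
Open sets in the quotient: τ_Q = {{}, {[42=43]}, {[44]}, {[42=43], [44]}} (4 elements).


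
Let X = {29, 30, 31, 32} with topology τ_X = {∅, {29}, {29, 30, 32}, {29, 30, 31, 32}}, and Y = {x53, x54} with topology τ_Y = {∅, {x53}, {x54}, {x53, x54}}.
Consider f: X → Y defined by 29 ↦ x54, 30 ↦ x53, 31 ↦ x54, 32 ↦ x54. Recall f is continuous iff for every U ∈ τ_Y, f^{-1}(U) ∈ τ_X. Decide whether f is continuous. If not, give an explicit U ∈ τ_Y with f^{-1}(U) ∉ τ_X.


f is NOT continuous.

Compute f^{-1}(U) for each U ∈ τ_Y:
  U = ∅: f^{-1}(U) = ∅ ∈ τ_X ✓.
  U = {x53}: f^{-1}(U) = {30} ∉ τ_X ✗.
  U = {x54}: f^{-1}(U) = {29, 31, 32} ∉ τ_X ✗.
  U = {x53, x54}: f^{-1}(U) = {29, 30, 31, 32} ∈ τ_X ✓.
Found U = {x53} with f^{-1}(U) = {30} not in τ_X. Therefore f is NOT continuous.


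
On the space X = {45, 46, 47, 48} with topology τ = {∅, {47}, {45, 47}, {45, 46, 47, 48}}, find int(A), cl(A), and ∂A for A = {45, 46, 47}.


int(A) = {45, 47}, cl(A) = {45, 46, 47, 48}, ∂A = {46, 48}.

Closed sets in (X, τ) are complements of opens:
  closed(X, τ) = {∅, {46, 48}, {45, 46, 48}, {45, 46, 47, 48}}.
int(A) = ⋃ {U ∈ τ : U ⊆ A}. Opens contained in A: ∅, {47}, {45, 47}.
Taking the union of these: int(A) = {45, 47}.
cl(A) = ⋂ {C closed : A ⊆ C}. Closed sets containing A: {45, 46, 47, 48}.
Intersecting these: cl(A) = {45, 46, 47, 48}.
∂A = cl(A) ∖ int(A) = {45, 46, 47, 48} ∖ {45, 47} = {46, 48}.


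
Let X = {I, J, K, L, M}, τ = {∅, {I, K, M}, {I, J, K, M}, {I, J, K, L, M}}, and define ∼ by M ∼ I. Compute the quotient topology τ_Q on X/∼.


X/∼ = {[I=M], [J], [K], [L]}; |τ_Q| = 4.

Equivalence classes: [I=M], [J], [K], [L].
Quotient map π: X → X/∼ sends I ↦ [I=M], J ↦ [J], K ↦ [K], L ↦ [L], M ↦ [I=M].
For each subset V ⊆ X/∼, compute π^{-1}(V) ⊆ X and check whether π^{-1}(V) ∈ τ. V is open in τ_Q iff π^{-1}(V) ∈ τ.
  V = {}: π^{-1}(V) = ∅ ∈ τ ✓.
  V = {[I=M]}: π^{-1}(V) = {I, M} ∉ τ ✗.
  V = {[J]}: π^{-1}(V) = {J} ∉ τ ✗.
  V = {[I=M], [J]}: π^{-1}(V) = {I, J, M} ∉ τ ✗.
  V = {[K]}: π^{-1}(V) = {K} ∉ τ ✗.
  V = {[I=M], [K]}: π^{-1}(V) = {I, K, M} ∈ τ ✓.
  V = {[J], [K]}: π^{-1}(V) = {J, K} ∉ τ ✗.
  V = {[I=M], [J], [K]}: π^{-1}(V) = {I, J, K, M} ∈ τ ✓.
  V = {[L]}: π^{-1}(V) = {L} ∉ τ ✗.
  V = {[I=M], [L]}: π^{-1}(V) = {I, L, M} ∉ τ ✗.
  V = {[J], [L]}: π^{-1}(V) = {J, L} ∉ τ ✗.
  V = {[I=M], [J], [L]}: π^{-1}(V) = {I, J, L, M} ∉ τ ✗.
  V = {[K], [L]}: π^{-1}(V) = {K, L} ∉ τ ✗.
  V = {[I=M], [K], [L]}: π^{-1}(V) = {I, K, L, M} ∉ τ ✗.
  V = {[J], [K], [L]}: π^{-1}(V) = {J, K, L} ∉ τ ✗.
  V = {[I=M], [J], [K], [L]}: π^{-1}(V) = {I, J, K, L, M} ∈ τ ✓.
Open sets in the quotient: τ_Q = {{}, {[I=M], [K]}, {[I=M], [J], [K]}, {[I=M], [J], [K], [L]}} (4 elements).


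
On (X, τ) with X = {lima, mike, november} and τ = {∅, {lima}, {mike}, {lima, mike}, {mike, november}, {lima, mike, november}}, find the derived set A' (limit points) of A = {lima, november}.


A' = ∅

For each x ∈ X, list the open sets U ∈ τ with x ∈ U, then check whether U ∩ (A ∖ {x}) ≠ ∅ for every such U.
  x = lima: open {lima} ∋ x has {lima} ∩ (A ∖ {lima}) = ∅, so x is NOT a limit point.
  x = mike: open {mike} ∋ x has {mike} ∩ (A ∖ {mike}) = ∅, so x is NOT a limit point.
  x = november: open {mike, november} ∋ x has {mike, november} ∩ (A ∖ {november}) = ∅, so x is NOT a limit point.
Collecting: A' = ∅.


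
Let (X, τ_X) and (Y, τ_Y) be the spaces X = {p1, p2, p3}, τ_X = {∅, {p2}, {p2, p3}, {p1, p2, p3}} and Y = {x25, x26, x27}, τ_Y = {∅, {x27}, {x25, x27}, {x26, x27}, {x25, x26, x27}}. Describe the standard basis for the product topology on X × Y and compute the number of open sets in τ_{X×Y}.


Basis B = {∅ × ∅, {p2} × {x27}, {p2} × {x25, x27}, {p2} × {x26, x27}, {p2, p3} × {x27}, {p1, p2, p3} × {x27}, {p2} × {x25, x26, x27}, {p2, p3} × {x25, x27}, {p2, p3} × {x26, x27}, {p1, p2, p3} × {x25, x27}, {p1, p2, p3} × {x26, x27}, {p2, p3} × {x25, x26, x27}, {p1, p2, p3} × {x25, x26, x27}}; |τ_{X×Y}| = 30.

Enumerate products U × V with U ∈ τ_X, V ∈ τ_Y (deduplicated):
  ∅ × ∅ = {} (∅)
  {p2} × {x27} = {(p2,x27)}
  {p2} × {x25, x27} = {(p2,x25), (p2,x27)}
  {p2} × {x26, x27} = {(p2,x26), (p2,x27)}
  {p2, p3} × {x27} = {(p2,x27), (p3,x27)}
  {p1, p2, p3} × {x27} = {(p1,x27), (p2,x27), (p3,x27)}
  {p2} × {x25, x26, x27} = {(p2,x25), (p2,x26), (p2,x27)}
  {p2, p3} × {x25, x27} = {(p2,x25), (p2,x27), (p3,x25), (p3,x27)}
  {p2, p3} × {x26, x27} = {(p2,x26), (p2,x27), (p3,x26), (p3,x27)}
  {p1, p2, p3} × {x25, x27} = {(p1,x25), (p1,x27), (p2,x25), (p2,x27), (p3,x25), (p3,x27)}
  {p1, p2, p3} × {x26, x27} = {(p1,x26), (p1,x27), (p2,x26), (p2,x27), (p3,x26), (p3,x27)}
  {p2, p3} × {x25, x26, x27} = {(p2,x25), (p2,x26), (p2,x27), (p3,x25), (p3,x26), (p3,x27)}
  {p1, p2, p3} × {x25, x26, x27} = {(p1,x25), (p1,x26), (p1,x27), (p2,x25), (p2,x26), (p2,x27), (p3,x25), (p3,x26), (p3,x27)}
These 13 distinct sets form the basis B.
Close under arbitrary unions to get τ_{X×Y}; counting gives |τ_{X×Y}| = 30.


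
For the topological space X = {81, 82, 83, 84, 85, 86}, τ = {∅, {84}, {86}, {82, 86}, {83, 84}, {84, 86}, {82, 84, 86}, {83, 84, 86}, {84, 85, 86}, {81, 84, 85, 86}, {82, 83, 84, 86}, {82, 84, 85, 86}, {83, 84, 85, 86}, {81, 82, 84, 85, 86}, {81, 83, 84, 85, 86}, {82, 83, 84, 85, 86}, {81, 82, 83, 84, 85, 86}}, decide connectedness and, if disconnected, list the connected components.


(X, τ) is connected.

Find clopen sets (U ∈ τ with X ∖ U ∈ τ):
  U = ∅, X ∖ U = {81, 82, 83, 84, 85, 86} — both open, so U is clopen.
  U = {81, 82, 83, 84, 85, 86}, X ∖ U = ∅ — both open, so U is clopen.
Only trivial clopens (∅ and X) exist, so (X, τ) is connected.
Compute connected components by grouping points that agree on all clopens:
  component: {81, 82, 83, 84, 85, 86}


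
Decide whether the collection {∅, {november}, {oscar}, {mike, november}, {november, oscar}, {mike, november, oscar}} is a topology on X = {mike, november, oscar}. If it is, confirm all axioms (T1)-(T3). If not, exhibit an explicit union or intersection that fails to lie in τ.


τ IS a topology on X.

Axiom (T1): ∅ ∈ τ? Yes; X ∈ τ? Yes.
Axiom (T2/T3): check pairwise unions and intersections of members of τ.
All pairwise intersections and unions checked — each lies in τ. Therefore τ satisfies (T1), (T2), (T3): it IS a topology on X.


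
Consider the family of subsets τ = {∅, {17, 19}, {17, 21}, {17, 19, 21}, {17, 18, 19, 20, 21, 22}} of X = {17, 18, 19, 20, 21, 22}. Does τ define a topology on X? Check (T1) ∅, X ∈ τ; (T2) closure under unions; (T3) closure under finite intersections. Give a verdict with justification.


τ is NOT a topology on X.

Axiom (T1): ∅ ∈ τ? Yes; X ∈ τ? Yes.
Axiom (T2/T3): check pairwise unions and intersections of members of τ.
Counterexample for (T3): {17, 19} ∩ {17, 21} = {17} ∉ τ. Therefore τ is NOT a topology.


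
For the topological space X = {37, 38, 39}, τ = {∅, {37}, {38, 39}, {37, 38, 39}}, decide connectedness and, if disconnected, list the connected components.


(X, τ) is disconnected; components = [{37}, {38, 39}].

Find clopen sets (U ∈ τ with X ∖ U ∈ τ):
  U = ∅, X ∖ U = {37, 38, 39} — both open, so U is clopen.
  U = {37}, X ∖ U = {38, 39} — both open, so U is clopen.
  U = {38, 39}, X ∖ U = {37} — both open, so U is clopen.
  U = {37, 38, 39}, X ∖ U = ∅ — both open, so U is clopen.
Nontrivial clopen(s) exist: e.g. {37}. So (X, τ) is disconnected.
Compute connected components by grouping points that agree on all clopens:
  component: {37}
  component: {38, 39}


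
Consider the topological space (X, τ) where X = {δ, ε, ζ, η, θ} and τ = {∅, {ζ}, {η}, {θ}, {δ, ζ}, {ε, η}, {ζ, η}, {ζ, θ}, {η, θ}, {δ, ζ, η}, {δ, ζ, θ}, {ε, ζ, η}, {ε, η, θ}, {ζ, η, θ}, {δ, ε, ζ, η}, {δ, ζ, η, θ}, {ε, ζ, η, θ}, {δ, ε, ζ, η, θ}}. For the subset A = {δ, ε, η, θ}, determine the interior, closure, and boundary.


int(A) = {ε, η, θ}, cl(A) = {δ, ε, η, θ}, ∂A = {δ}.

Closed sets in (X, τ) are complements of opens:
  closed(X, τ) = {∅, {δ}, {ε}, {θ}, {δ, ε}, {δ, ζ}, {δ, θ}, {ε, η}, {ε, θ}, {δ, ε, ζ}, {δ, ε, η}, {δ, ε, θ}, {δ, ζ, θ}, {ε, η, θ}, {δ, ε, ζ, η}, {δ, ε, ζ, θ}, {δ, ε, η, θ}, {δ, ε, ζ, η, θ}}.
int(A) = ⋃ {U ∈ τ : U ⊆ A}. Opens contained in A: ∅, {η}, {θ}, {ε, η}, {η, θ}, {ε, η, θ}.
Taking the union of these: int(A) = {ε, η, θ}.
cl(A) = ⋂ {C closed : A ⊆ C}. Closed sets containing A: {δ, ε, η, θ}, {δ, ε, ζ, η, θ}.
Intersecting these: cl(A) = {δ, ε, η, θ}.
∂A = cl(A) ∖ int(A) = {δ, ε, η, θ} ∖ {ε, η, θ} = {δ}.


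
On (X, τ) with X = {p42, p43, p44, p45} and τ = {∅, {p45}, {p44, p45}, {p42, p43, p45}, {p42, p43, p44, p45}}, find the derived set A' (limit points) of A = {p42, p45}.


A' = {p42, p43, p44}

For each x ∈ X, list the open sets U ∈ τ with x ∈ U, then check whether U ∩ (A ∖ {x}) ≠ ∅ for every such U.
  x = p42: opens ∋ x are {p42, p43, p45}, {p42, p43, p44, p45}; each meets A ∖ {p42}, so x IS a limit point.
  x = p43: opens ∋ x are {p42, p43, p45}, {p42, p43, p44, p45}; each meets A ∖ {p43}, so x IS a limit point.
  x = p44: opens ∋ x are {p44, p45}, {p42, p43, p44, p45}; each meets A ∖ {p44}, so x IS a limit point.
  x = p45: open {p45} ∋ x has {p45} ∩ (A ∖ {p45}) = ∅, so x is NOT a limit point.
Collecting: A' = {p42, p43, p44}.


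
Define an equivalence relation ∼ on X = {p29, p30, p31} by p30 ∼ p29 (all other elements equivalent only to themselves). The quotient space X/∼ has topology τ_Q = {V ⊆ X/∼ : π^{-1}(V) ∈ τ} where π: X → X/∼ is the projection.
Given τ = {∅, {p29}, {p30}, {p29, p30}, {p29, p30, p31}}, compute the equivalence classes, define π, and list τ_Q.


X/∼ = {[p29=p30], [p31]}; |τ_Q| = 3.

Equivalence classes: [p29=p30], [p31].
Quotient map π: X → X/∼ sends p29 ↦ [p29=p30], p30 ↦ [p29=p30], p31 ↦ [p31].
For each subset V ⊆ X/∼, compute π^{-1}(V) ⊆ X and check whether π^{-1}(V) ∈ τ. V is open in τ_Q iff π^{-1}(V) ∈ τ.
  V = {}: π^{-1}(V) = ∅ ∈ τ ✓.
  V = {[p29=p30]}: π^{-1}(V) = {p29, p30} ∈ τ ✓.
  V = {[p31]}: π^{-1}(V) = {p31} ∉ τ ✗.
  V = {[p29=p30], [p31]}: π^{-1}(V) = {p29, p30, p31} ∈ τ ✓.
Open sets in the quotient: τ_Q = {{}, {[p29=p30]}, {[p29=p30], [p31]}} (3 elements).
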